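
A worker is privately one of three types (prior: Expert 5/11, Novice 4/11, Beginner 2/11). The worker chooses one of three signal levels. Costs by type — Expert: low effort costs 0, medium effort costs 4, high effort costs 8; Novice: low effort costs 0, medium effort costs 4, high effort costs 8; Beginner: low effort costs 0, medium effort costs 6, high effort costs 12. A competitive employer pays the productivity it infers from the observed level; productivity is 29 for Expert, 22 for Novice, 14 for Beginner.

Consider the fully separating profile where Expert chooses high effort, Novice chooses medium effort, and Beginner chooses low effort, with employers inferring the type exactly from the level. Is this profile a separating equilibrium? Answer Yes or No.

No

Separating wages: high effort → 29, medium effort → 22, low effort → 14.
Expert (assigned high effort): low effort: 14 − 0 = 14; medium effort: 22 − 4 = 18; high effort: 29 − 8 = 21. Expert stays.
Novice (assigned medium effort): low effort: 14 − 0 = 14; medium effort: 22 − 4 = 18; high effort: 29 − 8 = 21. Novice prefers high effort.
Beginner (assigned low effort): low effort: 14 − 0 = 14; medium effort: 22 − 6 = 16; high effort: 29 − 12 = 17. Beginner prefers high effort.
At least one type deviates; the separating profile fails.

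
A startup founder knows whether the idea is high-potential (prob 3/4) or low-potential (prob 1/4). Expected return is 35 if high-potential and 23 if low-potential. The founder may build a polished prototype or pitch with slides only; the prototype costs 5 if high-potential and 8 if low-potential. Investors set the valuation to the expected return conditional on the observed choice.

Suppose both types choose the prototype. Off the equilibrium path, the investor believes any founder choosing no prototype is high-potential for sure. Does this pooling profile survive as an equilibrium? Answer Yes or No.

No

On path, the investor holds the prior and pays 3/4·35 + 1/4·23 = 32. Off path (no prototype), believing high-potential, it pays 35.
high-potential: the prototype nets 32 − 5 = 27; no prototype nets 35. high-potential would deviate.
low-potential: the prototype nets 32 − 8 = 24; no prototype nets 35. low-potential would deviate.
A type deviates, so pooling fails.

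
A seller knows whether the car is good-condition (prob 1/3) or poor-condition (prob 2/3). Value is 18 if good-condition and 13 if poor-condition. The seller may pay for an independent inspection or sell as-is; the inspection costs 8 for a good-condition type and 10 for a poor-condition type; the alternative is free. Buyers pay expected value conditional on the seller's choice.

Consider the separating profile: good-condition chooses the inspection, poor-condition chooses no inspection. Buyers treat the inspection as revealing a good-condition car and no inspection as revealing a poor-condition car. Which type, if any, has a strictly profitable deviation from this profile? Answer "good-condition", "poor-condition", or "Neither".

The inspection pays 18; no inspection pays 13.
good-condition: assigned the inspection, nets 18 − 8 = 10; deviating to no inspection nets 13.
poor-condition: assigned no inspection, nets 13; deviating to the inspection nets 18 − 10 = 8.
The good-condition type gains 3 by deviating.

good-condition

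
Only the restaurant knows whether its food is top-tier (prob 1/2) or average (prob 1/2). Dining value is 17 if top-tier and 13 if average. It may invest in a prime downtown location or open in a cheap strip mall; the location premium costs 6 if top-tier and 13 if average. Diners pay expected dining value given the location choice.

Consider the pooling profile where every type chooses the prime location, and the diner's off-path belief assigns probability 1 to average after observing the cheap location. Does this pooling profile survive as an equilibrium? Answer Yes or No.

No

On path, the diner holds the prior and pays 1/2·17 + 1/2·13 = 15. Off path (the cheap location), believing average, it pays 13.
top-tier: the prime location nets 15 − 6 = 9; the cheap location nets 13. top-tier would deviate.
average: the prime location nets 15 − 13 = 2; the cheap location nets 13. average would deviate.
A type deviates, so pooling fails.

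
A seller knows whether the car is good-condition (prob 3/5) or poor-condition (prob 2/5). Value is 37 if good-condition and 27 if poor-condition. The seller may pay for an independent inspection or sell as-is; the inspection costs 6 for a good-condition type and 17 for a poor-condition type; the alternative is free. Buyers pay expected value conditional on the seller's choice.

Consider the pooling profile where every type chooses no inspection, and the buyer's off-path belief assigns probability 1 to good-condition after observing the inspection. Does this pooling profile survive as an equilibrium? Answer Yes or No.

On path, the buyer holds the prior and pays 3/5·37 + 2/5·27 = 33. Off path (the inspection), believing good-condition, it pays 37.
good-condition: no inspection nets 33; the inspection nets 37 − 6 = 31. good-condition stays.
poor-condition: no inspection nets 33; the inspection nets 37 − 17 = 20. poor-condition stays.
No type deviates, so pooling is sustained.

Yes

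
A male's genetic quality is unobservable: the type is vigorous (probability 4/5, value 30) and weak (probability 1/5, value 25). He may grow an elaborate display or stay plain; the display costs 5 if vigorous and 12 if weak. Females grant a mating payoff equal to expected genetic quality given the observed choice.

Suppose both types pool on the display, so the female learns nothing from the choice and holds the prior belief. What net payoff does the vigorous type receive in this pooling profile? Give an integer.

24

Pooled mating payoff = 4/5·30 + 1/5·25 = 29.
vigorous pays cost 5 for the display, so net payoff = 29 − 5 = 24.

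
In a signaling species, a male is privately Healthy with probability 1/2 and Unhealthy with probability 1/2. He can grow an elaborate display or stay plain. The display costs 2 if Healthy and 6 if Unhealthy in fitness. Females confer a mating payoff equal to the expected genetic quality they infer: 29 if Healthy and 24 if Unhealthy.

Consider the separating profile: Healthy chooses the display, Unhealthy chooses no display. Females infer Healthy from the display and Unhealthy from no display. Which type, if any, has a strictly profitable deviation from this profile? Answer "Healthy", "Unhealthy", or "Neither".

Neither

The display pays 29; no display pays 24.
Healthy: assigned the display, nets 29 − 2 = 27; deviating to no display nets 24.
Unhealthy: assigned no display, nets 24; deviating to the display nets 29 − 6 = 23.
Both types strictly prefer their assigned action; no profitable deviation.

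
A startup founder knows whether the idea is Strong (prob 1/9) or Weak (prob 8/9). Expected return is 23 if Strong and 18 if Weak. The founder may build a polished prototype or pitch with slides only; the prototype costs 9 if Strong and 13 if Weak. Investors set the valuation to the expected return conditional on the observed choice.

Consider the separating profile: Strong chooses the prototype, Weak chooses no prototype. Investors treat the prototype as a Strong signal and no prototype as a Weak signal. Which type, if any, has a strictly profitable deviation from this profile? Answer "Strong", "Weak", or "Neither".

Strong

The prototype pays 23; no prototype pays 18.
Strong: assigned the prototype, nets 23 − 9 = 14; deviating to no prototype nets 18.
Weak: assigned no prototype, nets 18; deviating to the prototype nets 23 − 13 = 10.
The Strong type gains 4 by deviating.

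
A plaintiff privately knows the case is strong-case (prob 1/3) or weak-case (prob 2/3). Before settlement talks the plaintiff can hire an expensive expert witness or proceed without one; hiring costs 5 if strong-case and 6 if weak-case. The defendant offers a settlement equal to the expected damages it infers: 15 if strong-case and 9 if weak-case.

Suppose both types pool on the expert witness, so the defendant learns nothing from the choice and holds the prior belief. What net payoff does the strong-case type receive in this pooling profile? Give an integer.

6

Pooled settlement = 1/3·15 + 2/3·9 = 11.
strong-case pays cost 5 for the expert witness, so net payoff = 11 − 5 = 6.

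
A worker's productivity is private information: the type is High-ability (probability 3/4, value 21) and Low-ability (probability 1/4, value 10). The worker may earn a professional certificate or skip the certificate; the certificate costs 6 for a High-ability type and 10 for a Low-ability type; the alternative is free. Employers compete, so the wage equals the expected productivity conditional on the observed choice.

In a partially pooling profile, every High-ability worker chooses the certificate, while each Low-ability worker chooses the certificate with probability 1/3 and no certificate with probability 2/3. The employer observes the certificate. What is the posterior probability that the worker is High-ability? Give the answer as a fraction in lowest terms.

9/10

P(the certificate) = (3/4)·1 + (1/4)·(1/3) = 5/6.
By Bayes' rule, P(High-ability | the certificate) = (3/4) / (5/6) = 9/10.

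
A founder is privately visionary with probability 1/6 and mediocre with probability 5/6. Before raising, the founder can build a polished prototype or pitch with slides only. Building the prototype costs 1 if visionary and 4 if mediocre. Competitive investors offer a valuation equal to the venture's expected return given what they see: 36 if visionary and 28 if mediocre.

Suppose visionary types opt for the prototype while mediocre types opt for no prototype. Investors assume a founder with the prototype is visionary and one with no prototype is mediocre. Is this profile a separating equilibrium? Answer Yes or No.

Under these beliefs, the prototype earns valuation 36 and no prototype earns valuation 28.
visionary: the prototype nets 36 − 1 = 35; no prototype nets 28. visionary prefers the prototype.
mediocre: the prototype nets 36 − 4 = 32; no prototype nets 28. mediocre would deviate to the prototype.
mediocre has a profitable deviation, so the profile is not an equilibrium.

No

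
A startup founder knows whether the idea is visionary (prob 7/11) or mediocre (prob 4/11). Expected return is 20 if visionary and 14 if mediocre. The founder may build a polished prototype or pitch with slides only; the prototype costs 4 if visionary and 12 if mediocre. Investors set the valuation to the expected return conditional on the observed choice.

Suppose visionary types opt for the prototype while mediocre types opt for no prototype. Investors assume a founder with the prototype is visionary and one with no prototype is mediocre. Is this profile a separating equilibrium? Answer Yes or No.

Yes

Under these beliefs, the prototype earns valuation 20 and no prototype earns valuation 14.
visionary: the prototype nets 20 − 4 = 16; no prototype nets 14. visionary prefers the prototype.
mediocre: the prototype nets 20 − 12 = 8; no prototype nets 14. mediocre prefers no prototype.
Neither type deviates, so the separating profile is an equilibrium.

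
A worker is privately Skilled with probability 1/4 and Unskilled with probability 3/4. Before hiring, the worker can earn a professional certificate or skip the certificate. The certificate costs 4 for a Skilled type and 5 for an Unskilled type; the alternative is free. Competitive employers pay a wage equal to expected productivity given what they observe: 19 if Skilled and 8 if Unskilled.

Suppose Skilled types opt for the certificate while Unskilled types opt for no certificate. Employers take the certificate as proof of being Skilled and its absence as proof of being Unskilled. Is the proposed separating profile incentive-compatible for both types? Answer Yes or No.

Under these beliefs, the certificate earns wage 19 and no certificate earns wage 8.
Skilled: the certificate nets 19 − 4 = 15; no certificate nets 8. Skilled prefers the certificate.
Unskilled: the certificate nets 19 − 5 = 14; no certificate nets 8. Unskilled would deviate to the certificate.
Unskilled has a profitable deviation, so the profile is not an equilibrium.

No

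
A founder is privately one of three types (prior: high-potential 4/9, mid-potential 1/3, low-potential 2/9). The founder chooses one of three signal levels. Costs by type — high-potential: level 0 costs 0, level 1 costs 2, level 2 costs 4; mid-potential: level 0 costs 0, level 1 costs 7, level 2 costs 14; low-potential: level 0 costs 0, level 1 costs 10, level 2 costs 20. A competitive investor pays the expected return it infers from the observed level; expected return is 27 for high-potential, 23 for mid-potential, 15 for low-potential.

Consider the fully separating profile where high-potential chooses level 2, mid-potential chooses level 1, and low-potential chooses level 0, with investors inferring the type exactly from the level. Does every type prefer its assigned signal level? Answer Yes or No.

Separating valuations: level 2 → 27, level 1 → 23, level 0 → 15.
high-potential (assigned level 2): level 0: 15 − 0 = 15; level 1: 23 − 2 = 21; level 2: 27 − 4 = 23. high-potential stays.
mid-potential (assigned level 1): level 0: 15 − 0 = 15; level 1: 23 − 7 = 16; level 2: 27 − 14 = 13. mid-potential stays.
low-potential (assigned level 0): level 0: 15 − 0 = 15; level 1: 23 − 10 = 13; level 2: 27 − 20 = 7. low-potential stays.
Every type prefers its assigned level; separation holds.

Yes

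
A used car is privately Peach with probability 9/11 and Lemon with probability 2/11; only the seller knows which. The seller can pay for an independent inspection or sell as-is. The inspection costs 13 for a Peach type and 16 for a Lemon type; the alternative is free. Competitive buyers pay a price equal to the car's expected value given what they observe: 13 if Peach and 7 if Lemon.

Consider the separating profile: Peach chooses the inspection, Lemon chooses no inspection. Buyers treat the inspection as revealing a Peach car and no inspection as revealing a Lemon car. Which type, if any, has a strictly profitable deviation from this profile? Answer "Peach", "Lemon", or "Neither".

The inspection pays 13; no inspection pays 7.
Peach: assigned the inspection, nets 13 − 13 = 0; deviating to no inspection nets 7.
Lemon: assigned no inspection, nets 7; deviating to the inspection nets 13 − 16 = -3.
The Peach type gains 7 by deviating.

Peach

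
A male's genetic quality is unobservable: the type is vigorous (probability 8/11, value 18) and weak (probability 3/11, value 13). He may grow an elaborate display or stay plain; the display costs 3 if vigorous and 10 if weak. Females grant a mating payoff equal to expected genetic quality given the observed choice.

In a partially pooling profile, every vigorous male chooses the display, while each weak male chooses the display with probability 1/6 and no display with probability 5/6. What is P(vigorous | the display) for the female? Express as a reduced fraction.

P(the display) = (8/11)·1 + (3/11)·(1/6) = 17/22.
By Bayes' rule, P(vigorous | the display) = (8/11) / (17/22) = 16/17.

16/17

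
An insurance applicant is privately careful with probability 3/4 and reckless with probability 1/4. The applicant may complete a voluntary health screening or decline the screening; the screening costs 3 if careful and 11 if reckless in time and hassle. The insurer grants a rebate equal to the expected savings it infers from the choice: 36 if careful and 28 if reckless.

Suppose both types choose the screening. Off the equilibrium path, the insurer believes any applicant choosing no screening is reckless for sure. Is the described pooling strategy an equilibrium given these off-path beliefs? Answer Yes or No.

On path, the insurer holds the prior and pays 3/4·36 + 1/4·28 = 34. Off path (no screening), believing reckless, it pays 28.
careful: the screening nets 34 − 3 = 31; no screening nets 28. careful stays.
reckless: the screening nets 34 − 11 = 23; no screening nets 28. reckless would deviate.
A type deviates, so pooling fails.

No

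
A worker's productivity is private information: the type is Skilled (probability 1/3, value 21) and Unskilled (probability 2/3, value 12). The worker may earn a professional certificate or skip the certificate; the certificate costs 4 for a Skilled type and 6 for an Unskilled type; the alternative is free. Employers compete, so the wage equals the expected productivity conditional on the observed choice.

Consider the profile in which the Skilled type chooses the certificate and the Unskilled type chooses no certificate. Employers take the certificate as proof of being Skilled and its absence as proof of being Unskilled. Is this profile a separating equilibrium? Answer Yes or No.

Under these beliefs, the certificate earns wage 21 and no certificate earns wage 12.
Skilled: the certificate nets 21 − 4 = 17; no certificate nets 12. Skilled prefers the certificate.
Unskilled: the certificate nets 21 − 6 = 15; no certificate nets 12. Unskilled would deviate to the certificate.
Unskilled has a profitable deviation, so the profile is not an equilibrium.

No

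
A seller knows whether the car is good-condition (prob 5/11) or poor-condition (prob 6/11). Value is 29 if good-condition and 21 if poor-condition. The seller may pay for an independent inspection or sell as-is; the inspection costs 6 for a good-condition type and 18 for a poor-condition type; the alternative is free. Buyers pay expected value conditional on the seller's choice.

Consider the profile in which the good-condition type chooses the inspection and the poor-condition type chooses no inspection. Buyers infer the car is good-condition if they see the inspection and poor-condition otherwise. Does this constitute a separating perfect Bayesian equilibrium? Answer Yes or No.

Under these beliefs, the inspection earns price 29 and no inspection earns price 21.
good-condition: the inspection nets 29 − 6 = 23; no inspection nets 21. good-condition prefers the inspection.
poor-condition: the inspection nets 29 − 18 = 11; no inspection nets 21. poor-condition prefers no inspection.
Neither type deviates, so the separating profile is an equilibrium.

Yes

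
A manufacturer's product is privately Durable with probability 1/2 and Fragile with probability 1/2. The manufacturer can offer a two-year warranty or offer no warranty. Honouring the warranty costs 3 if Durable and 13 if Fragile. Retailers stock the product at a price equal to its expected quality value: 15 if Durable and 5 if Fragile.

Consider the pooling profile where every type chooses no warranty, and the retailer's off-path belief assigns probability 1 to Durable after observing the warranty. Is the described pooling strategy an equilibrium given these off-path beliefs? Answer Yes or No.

On path, the retailer holds the prior and pays 1/2·15 + 1/2·5 = 10. Off path (the warranty), believing Durable, it pays 15.
Durable: no warranty nets 10; the warranty nets 15 − 3 = 12. Durable would deviate.
Fragile: no warranty nets 10; the warranty nets 15 − 13 = 2. Fragile stays.
A type deviates, so pooling fails.

No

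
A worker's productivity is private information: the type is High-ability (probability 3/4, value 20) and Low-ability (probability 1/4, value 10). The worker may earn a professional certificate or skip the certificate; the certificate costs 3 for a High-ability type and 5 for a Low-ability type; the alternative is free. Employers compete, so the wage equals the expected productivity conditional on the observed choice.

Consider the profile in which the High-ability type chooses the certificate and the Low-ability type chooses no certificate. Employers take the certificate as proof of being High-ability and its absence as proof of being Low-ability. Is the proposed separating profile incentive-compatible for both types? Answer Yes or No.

Under these beliefs, the certificate earns wage 20 and no certificate earns wage 10.
High-ability: the certificate nets 20 − 3 = 17; no certificate nets 10. High-ability prefers the certificate.
Low-ability: the certificate nets 20 − 5 = 15; no certificate nets 10. Low-ability would deviate to the certificate.
Low-ability has a profitable deviation, so the profile is not an equilibrium.

No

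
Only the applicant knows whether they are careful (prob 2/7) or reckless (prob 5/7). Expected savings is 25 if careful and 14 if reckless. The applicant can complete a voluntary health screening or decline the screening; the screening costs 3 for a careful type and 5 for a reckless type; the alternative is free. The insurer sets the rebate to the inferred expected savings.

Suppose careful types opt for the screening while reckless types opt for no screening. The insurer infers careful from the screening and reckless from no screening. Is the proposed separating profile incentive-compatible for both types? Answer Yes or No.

Under these beliefs, the screening earns rebate 25 and no screening earns rebate 14.
careful: the screening nets 25 − 3 = 22; no screening nets 14. careful prefers the screening.
reckless: the screening nets 25 − 5 = 20; no screening nets 14. reckless would deviate to the screening.
reckless has a profitable deviation, so the profile is not an equilibrium.

No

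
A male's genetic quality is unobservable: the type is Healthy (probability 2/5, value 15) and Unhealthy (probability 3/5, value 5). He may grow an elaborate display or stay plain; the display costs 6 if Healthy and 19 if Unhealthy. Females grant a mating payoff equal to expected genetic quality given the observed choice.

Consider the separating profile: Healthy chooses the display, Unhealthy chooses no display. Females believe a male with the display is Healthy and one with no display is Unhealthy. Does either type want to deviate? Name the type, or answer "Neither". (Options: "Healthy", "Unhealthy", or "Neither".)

The display pays 15; no display pays 5.
Healthy: assigned the display, nets 15 − 6 = 9; deviating to no display nets 5.
Unhealthy: assigned no display, nets 5; deviating to the display nets 15 − 19 = -4.
Both types strictly prefer their assigned action; no profitable deviation.

Neither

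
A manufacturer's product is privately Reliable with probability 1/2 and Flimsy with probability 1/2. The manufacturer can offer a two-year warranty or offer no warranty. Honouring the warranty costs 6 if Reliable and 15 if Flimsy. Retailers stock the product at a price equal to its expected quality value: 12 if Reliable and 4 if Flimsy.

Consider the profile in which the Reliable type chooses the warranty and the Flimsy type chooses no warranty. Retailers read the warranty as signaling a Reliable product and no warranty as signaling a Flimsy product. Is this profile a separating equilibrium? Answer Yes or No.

Yes

Under these beliefs, the warranty earns price 12 and no warranty earns price 4.
Reliable: the warranty nets 12 − 6 = 6; no warranty nets 4. Reliable prefers the warranty.
Flimsy: the warranty nets 12 − 15 = -3; no warranty nets 4. Flimsy prefers no warranty.
Neither type deviates, so the separating profile is an equilibrium.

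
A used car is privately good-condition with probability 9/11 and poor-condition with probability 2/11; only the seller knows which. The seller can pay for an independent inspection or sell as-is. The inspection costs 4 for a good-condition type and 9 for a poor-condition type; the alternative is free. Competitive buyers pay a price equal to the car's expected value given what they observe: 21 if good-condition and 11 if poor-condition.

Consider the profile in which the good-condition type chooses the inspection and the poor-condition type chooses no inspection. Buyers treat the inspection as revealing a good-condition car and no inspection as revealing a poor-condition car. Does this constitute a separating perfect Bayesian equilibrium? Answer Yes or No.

No

Under these beliefs, the inspection earns price 21 and no inspection earns price 11.
good-condition: the inspection nets 21 − 4 = 17; no inspection nets 11. good-condition prefers the inspection.
poor-condition: the inspection nets 21 − 9 = 12; no inspection nets 11. poor-condition would deviate to the inspection.
poor-condition has a profitable deviation, so the profile is not an equilibrium.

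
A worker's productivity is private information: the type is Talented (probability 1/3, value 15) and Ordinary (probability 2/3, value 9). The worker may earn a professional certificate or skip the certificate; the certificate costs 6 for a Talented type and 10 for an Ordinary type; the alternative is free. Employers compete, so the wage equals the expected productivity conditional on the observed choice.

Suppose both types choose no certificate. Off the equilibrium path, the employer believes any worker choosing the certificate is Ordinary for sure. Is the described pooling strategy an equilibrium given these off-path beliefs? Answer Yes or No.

On path, the employer holds the prior and pays 1/3·15 + 2/3·9 = 11. Off path (the certificate), believing Ordinary, it pays 9.
Talented: no certificate nets 11; the certificate nets 9 − 6 = 3. Talented stays.
Ordinary: no certificate nets 11; the certificate nets 9 − 10 = -1. Ordinary stays.
No type deviates, so pooling is sustained.

Yes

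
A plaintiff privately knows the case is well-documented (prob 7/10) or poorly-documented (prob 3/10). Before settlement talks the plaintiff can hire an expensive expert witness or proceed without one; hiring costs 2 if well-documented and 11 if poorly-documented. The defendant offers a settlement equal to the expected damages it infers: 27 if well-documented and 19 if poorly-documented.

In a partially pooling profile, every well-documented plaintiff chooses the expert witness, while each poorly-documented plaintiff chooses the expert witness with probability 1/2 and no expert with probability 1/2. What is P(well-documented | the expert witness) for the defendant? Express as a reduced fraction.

14/17

P(the expert witness) = (7/10)·1 + (3/10)·(1/2) = 17/20.
By Bayes' rule, P(well-documented | the expert witness) = (7/10) / (17/20) = 14/17.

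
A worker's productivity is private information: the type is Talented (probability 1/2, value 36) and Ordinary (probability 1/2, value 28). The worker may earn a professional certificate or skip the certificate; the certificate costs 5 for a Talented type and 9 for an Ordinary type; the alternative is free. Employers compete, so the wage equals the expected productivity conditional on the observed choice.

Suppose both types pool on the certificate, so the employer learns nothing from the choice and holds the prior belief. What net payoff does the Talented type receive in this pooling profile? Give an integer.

27

Pooled wage = 1/2·36 + 1/2·28 = 32.
Talented pays cost 5 for the certificate, so net payoff = 32 − 5 = 27.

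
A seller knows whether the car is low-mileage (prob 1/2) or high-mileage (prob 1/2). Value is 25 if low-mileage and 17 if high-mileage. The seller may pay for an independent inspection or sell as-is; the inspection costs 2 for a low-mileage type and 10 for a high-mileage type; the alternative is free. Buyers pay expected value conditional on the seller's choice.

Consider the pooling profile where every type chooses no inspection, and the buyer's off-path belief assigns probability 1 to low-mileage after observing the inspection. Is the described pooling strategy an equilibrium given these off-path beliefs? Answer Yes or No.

No

On path, the buyer holds the prior and pays 1/2·25 + 1/2·17 = 21. Off path (the inspection), believing low-mileage, it pays 25.
low-mileage: no inspection nets 21; the inspection nets 25 − 2 = 23. low-mileage would deviate.
high-mileage: no inspection nets 21; the inspection nets 25 − 10 = 15. high-mileage stays.
A type deviates, so pooling fails.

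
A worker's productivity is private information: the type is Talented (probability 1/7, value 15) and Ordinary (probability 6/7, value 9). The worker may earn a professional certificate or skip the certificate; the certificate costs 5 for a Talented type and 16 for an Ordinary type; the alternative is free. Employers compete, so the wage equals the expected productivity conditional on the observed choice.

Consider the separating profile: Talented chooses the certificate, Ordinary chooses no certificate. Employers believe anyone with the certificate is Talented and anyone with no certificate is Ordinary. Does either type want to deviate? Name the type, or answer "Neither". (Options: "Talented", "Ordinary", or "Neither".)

The certificate pays 15; no certificate pays 9.
Talented: assigned the certificate, nets 15 − 5 = 10; deviating to no certificate nets 9.
Ordinary: assigned no certificate, nets 9; deviating to the certificate nets 15 − 16 = -1.
Both types strictly prefer their assigned action; no profitable deviation.

Neither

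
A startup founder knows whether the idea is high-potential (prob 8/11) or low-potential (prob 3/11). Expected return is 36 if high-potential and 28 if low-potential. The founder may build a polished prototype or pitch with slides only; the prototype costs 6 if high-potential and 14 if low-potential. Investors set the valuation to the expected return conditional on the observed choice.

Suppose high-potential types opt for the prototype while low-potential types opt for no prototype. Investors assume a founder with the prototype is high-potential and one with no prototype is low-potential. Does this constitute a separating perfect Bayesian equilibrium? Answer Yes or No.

Under these beliefs, the prototype earns valuation 36 and no prototype earns valuation 28.
high-potential: the prototype nets 36 − 6 = 30; no prototype nets 28. high-potential prefers the prototype.
low-potential: the prototype nets 36 − 14 = 22; no prototype nets 28. low-potential prefers no prototype.
Neither type deviates, so the separating profile is an equilibrium.

Yes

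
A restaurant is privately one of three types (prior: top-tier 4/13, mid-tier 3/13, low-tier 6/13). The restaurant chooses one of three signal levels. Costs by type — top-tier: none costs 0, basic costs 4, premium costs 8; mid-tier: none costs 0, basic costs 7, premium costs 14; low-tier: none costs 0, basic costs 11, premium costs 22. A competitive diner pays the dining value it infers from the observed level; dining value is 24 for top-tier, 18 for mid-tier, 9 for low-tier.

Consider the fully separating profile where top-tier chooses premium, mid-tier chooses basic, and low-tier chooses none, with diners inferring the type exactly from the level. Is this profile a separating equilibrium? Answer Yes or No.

Separating price premiums: premium → 24, basic → 18, none → 9.
top-tier (assigned premium): none: 9 − 0 = 9; basic: 18 − 4 = 14; premium: 24 − 8 = 16. top-tier stays.
mid-tier (assigned basic): none: 9 − 0 = 9; basic: 18 − 7 = 11; premium: 24 − 14 = 10. mid-tier stays.
low-tier (assigned none): none: 9 − 0 = 9; basic: 18 − 11 = 7; premium: 24 − 22 = 2. low-tier stays.
Every type prefers its assigned level; separation holds.

Yes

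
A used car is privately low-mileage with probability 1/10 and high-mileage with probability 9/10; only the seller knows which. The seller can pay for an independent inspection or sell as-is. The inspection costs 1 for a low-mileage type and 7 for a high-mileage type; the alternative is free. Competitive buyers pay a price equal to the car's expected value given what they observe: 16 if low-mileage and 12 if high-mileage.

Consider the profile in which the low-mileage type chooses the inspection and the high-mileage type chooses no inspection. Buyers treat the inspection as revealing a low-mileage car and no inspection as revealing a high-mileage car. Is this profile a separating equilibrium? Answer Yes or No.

Yes

Under these beliefs, the inspection earns price 16 and no inspection earns price 12.
low-mileage: the inspection nets 16 − 1 = 15; no inspection nets 12. low-mileage prefers the inspection.
high-mileage: the inspection nets 16 − 7 = 9; no inspection nets 12. high-mileage prefers no inspection.
Neither type deviates, so the separating profile is an equilibrium.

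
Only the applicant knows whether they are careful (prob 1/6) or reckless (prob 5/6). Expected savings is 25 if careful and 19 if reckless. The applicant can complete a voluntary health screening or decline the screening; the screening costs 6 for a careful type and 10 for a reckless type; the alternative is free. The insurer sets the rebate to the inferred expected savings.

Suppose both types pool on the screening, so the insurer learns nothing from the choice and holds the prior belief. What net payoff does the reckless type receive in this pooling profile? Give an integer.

10

Pooled rebate = 1/6·25 + 5/6·19 = 20.
reckless pays cost 10 for the screening, so net payoff = 20 − 10 = 10.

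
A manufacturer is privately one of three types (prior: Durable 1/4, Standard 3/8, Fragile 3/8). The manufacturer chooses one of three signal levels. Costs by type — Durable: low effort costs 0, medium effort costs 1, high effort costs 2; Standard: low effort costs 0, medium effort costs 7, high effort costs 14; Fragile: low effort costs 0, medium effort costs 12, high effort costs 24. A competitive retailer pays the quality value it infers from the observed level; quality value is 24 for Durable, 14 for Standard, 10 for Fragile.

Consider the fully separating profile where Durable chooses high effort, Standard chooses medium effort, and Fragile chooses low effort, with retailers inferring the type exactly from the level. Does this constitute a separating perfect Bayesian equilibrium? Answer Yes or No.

Separating prices: high effort → 24, medium effort → 14, low effort → 10.
Durable (assigned high effort): low effort: 10 − 0 = 10; medium effort: 14 − 1 = 13; high effort: 24 − 2 = 22. Durable stays.
Standard (assigned medium effort): low effort: 10 − 0 = 10; medium effort: 14 − 7 = 7; high effort: 24 − 14 = 10. Standard prefers low effort.
Fragile (assigned low effort): low effort: 10 − 0 = 10; medium effort: 14 − 12 = 2; high effort: 24 − 24 = 0. Fragile stays.
At least one type deviates; the separating profile fails.

No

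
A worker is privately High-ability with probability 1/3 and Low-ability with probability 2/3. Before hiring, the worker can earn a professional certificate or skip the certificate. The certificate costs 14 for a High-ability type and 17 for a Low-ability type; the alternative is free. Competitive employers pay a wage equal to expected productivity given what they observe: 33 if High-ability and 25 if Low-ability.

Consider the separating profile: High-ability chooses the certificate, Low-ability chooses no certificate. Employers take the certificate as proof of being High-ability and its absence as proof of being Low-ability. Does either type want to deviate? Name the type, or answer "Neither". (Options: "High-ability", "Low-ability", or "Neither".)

High-ability

The certificate pays 33; no certificate pays 25.
High-ability: assigned the certificate, nets 33 − 14 = 19; deviating to no certificate nets 25.
Low-ability: assigned no certificate, nets 25; deviating to the certificate nets 33 − 17 = 16.
The High-ability type gains 6 by deviating.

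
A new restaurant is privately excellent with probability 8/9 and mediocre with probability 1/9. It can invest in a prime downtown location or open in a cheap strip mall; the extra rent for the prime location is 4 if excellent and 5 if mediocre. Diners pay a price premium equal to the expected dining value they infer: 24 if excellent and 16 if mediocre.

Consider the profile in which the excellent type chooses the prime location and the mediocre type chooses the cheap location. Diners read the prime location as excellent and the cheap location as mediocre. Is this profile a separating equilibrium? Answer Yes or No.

No

Under these beliefs, the prime location earns price premium 24 and the cheap location earns price premium 16.
excellent: the prime location nets 24 − 4 = 20; the cheap location nets 16. excellent prefers the prime location.
mediocre: the prime location nets 24 − 5 = 19; the cheap location nets 16. mediocre would deviate to the prime location.
mediocre has a profitable deviation, so the profile is not an equilibrium.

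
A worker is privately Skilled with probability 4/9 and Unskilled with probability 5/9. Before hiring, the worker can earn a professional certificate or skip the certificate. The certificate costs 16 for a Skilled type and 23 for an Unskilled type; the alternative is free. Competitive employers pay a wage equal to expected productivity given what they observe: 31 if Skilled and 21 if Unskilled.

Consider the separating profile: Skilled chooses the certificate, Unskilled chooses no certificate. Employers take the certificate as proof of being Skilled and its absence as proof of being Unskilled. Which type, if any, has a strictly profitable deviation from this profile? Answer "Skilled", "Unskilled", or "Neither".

The certificate pays 31; no certificate pays 21.
Skilled: assigned the certificate, nets 31 − 16 = 15; deviating to no certificate nets 21.
Unskilled: assigned no certificate, nets 21; deviating to the certificate nets 31 − 23 = 8.
The Skilled type gains 6 by deviating.

Skilled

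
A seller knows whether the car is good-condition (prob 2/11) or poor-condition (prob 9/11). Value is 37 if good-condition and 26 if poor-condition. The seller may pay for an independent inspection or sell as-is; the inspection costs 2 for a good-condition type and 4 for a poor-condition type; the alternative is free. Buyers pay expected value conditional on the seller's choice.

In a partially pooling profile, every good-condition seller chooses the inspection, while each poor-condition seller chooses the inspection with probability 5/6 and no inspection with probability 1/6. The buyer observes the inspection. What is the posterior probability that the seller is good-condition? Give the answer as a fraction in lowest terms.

4/19

P(the inspection) = (2/11)·1 + (9/11)·(5/6) = 19/22.
By Bayes' rule, P(good-condition | the inspection) = (2/11) / (19/22) = 4/19.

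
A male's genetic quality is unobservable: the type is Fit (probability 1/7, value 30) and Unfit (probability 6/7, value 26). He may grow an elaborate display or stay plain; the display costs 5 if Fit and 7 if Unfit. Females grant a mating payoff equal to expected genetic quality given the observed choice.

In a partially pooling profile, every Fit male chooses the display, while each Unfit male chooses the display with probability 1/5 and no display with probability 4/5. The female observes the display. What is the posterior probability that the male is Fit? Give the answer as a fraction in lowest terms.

P(the display) = (1/7)·1 + (6/7)·(1/5) = 11/35.
By Bayes' rule, P(Fit | the display) = (1/7) / (11/35) = 5/11.

5/11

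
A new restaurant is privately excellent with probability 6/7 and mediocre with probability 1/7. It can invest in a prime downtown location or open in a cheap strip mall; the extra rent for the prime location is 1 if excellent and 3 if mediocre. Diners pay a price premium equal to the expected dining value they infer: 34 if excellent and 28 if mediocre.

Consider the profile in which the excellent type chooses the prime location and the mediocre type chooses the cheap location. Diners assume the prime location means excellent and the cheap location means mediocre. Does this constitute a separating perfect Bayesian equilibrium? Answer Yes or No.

No

Under these beliefs, the prime location earns price premium 34 and the cheap location earns price premium 28.
excellent: the prime location nets 34 − 1 = 33; the cheap location nets 28. excellent prefers the prime location.
mediocre: the prime location nets 34 − 3 = 31; the cheap location nets 28. mediocre would deviate to the prime location.
mediocre has a profitable deviation, so the profile is not an equilibrium.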